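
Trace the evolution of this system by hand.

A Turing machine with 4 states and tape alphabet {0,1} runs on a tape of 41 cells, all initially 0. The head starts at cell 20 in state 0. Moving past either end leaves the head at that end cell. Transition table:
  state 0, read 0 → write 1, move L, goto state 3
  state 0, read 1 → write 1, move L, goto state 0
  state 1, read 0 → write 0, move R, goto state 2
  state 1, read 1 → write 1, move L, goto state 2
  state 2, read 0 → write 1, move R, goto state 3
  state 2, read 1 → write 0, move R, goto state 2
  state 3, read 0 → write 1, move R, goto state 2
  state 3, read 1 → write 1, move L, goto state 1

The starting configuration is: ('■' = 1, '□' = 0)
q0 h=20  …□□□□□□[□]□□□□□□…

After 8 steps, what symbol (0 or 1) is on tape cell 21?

0) q0 h=20  …□□□□□□[□]□□□□□□…
1) q3 h=19  …□□□□□□[□]■□□□□□…
2) q2 h=20  …□□□□□■[■]□□□□□□…
3) q2 h=21  …□□□□■□[□]□□□□□□…
4) q3 h=22  …□□□■□■[□]□□□□□□…
5) q2 h=23  …□□■□■■[□]□□□□□□…
6) q3 h=24  …□■□■■■[□]□□□□□□…
7) q2 h=25  …■□■■■■[□]□□□□□□…
8) q3 h=26  …□■■■■■[□]□□□□□□…

1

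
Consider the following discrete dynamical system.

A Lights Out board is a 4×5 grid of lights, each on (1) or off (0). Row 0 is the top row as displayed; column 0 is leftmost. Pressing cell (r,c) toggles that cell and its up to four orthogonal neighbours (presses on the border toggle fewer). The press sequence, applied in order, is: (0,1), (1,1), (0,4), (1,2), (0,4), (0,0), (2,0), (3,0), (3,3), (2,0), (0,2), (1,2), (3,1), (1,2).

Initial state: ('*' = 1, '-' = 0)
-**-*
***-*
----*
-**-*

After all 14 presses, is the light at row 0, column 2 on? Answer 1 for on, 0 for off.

0

step 0: -**-*
***-*
----*
-**-*
step 1: *---*
*-*-*
----*
-**-*
step 2: **--*
-*--*
-*--*
-**-*
step 3: **-*-
-*---
-*--*
-**-*
step 4: ****-
--**-
-**-*
-**-*
step 5: ***-*
--***
-**-*
-**-*
step 6: --*-*
*-***
-**-*
-**-*
step 7: --*-*
--***
*-*-*
***-*
step 8: --*-*
--***
--*-*
--*-*
step 9: --*-*
--***
--***
---*-
step 10: --*-*
*-***
*****
*--*-
step 11: -*-**
*--**
*****
*--*-
step 12: -****
***-*
**-**
*--*-
step 13: -****
***-*
*--**
-***-
step 14: -*-**
*--**
*-***
-***-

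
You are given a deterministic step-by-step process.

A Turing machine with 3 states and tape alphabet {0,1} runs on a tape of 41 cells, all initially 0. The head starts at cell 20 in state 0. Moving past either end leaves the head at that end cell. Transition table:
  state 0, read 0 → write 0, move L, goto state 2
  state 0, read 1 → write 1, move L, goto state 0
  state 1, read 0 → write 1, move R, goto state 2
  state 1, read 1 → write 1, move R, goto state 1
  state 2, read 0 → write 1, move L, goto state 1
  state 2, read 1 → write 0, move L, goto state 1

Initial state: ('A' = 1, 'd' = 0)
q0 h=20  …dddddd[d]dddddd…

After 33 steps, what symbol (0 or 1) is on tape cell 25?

0) q0 h=20  …dddddd[d]dddddd…
1) q2 h=19  …dddddd[d]dddddd…
2) q1 h=18  …dddddd[d]Addddd…
3) q2 h=19  …dddddA[A]dddddd…
4) q1 h=18  …dddddd[A]dddddd…
5) q1 h=19  …dddddA[d]dddddd…
6) q2 h=20  …ddddAA[d]dddddd…
7) q1 h=19  …dddddA[A]Addddd…
8) q1 h=20  …ddddAA[A]dddddd…
9) q1 h=21  …dddAAA[d]dddddd…
10) q2 h=22  …ddAAAA[d]dddddd…
11) q1 h=21  …dddAAA[A]Addddd…
12) q1 h=22  …ddAAAA[A]dddddd…
13) q1 h=23  …dAAAAA[d]dddddd…
14) q2 h=24  …AAAAAA[d]dddddd…
15) q1 h=23  …dAAAAA[A]Addddd…
16) q1 h=24  …AAAAAA[A]dddddd…
17) q1 h=25  …AAAAAA[d]dddddd…
18) q2 h=26  …AAAAAA[d]dddddd…
19) q1 h=25  …AAAAAA[A]Addddd…
20) q1 h=26  …AAAAAA[A]dddddd…
21) q1 h=27  …AAAAAA[d]dddddd…
22) q2 h=28  …AAAAAA[d]dddddd…
23) q1 h=27  …AAAAAA[A]Addddd…
24) q1 h=28  …AAAAAA[A]dddddd…
25) q1 h=29  …AAAAAA[d]dddddd…
26) q2 h=30  …AAAAAA[d]dddddd…
27) q1 h=29  …AAAAAA[A]Addddd…
28) q1 h=30  …AAAAAA[A]dddddd…
29) q1 h=31  …AAAAAA[d]dddddd…
30) q2 h=32  …AAAAAA[d]dddddd…
31) q1 h=31  …AAAAAA[A]Addddd…
32) q1 h=32  …AAAAAA[A]dddddd…
33) q1 h=33  …AAAAAA[d]dddddd…

1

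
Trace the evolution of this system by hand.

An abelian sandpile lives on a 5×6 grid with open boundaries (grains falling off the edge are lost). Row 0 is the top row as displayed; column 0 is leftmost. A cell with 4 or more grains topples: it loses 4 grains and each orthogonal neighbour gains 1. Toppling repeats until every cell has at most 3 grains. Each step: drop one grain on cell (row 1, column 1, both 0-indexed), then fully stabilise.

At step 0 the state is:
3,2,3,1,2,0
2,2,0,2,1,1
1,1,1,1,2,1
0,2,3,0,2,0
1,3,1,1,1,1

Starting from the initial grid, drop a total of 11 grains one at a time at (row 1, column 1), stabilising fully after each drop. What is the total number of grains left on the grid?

46

gen 0: 3,2,3,1,2,0
2,2,0,2,1,1
1,1,1,1,2,1
0,2,3,0,2,0
1,3,1,1,1,1
gen 1: 3,2,3,1,2,0
2,3,0,2,1,1
1,1,1,1,2,1
0,2,3,0,2,0
1,3,1,1,1,1
gen 2: 3,3,3,1,2,0
3,0,1,2,1,1
1,2,1,1,2,1
0,2,3,0,2,0
1,3,1,1,1,1
gen 3: 3,3,3,1,2,0
3,1,1,2,1,1
1,2,1,1,2,1
0,2,3,0,2,0
1,3,1,1,1,1
gen 4: 3,3,3,1,2,0
3,2,1,2,1,1
1,2,1,1,2,1
0,2,3,0,2,0
1,3,1,1,1,1
gen 5: 3,3,3,1,2,0
3,3,1,2,1,1
1,2,1,1,2,1
0,2,3,0,2,0
1,3,1,1,1,1
gen 6: 1,2,0,2,2,0
1,2,3,2,1,1
2,3,1,1,2,1
0,2,3,0,2,0
1,3,1,1,1,1
gen 7: 1,2,0,2,2,0
1,3,3,2,1,1
2,3,1,1,2,1
0,2,3,0,2,0
1,3,1,1,1,1
gen 8: 1,3,1,2,2,0
2,2,0,3,1,1
3,0,3,1,2,1
0,3,3,0,2,0
1,3,1,1,1,1
gen 9: 1,3,1,2,2,0
2,3,0,3,1,1
3,0,3,1,2,1
0,3,3,0,2,0
1,3,1,1,1,1
gen 10: 2,0,2,2,2,0
3,1,1,3,1,1
3,1,3,1,2,1
0,3,3,0,2,0
1,3,1,1,1,1
gen 11: 2,0,2,2,2,0
3,2,1,3,1,1
3,1,3,1,2,1
0,3,3,0,2,0
1,3,1,1,1,1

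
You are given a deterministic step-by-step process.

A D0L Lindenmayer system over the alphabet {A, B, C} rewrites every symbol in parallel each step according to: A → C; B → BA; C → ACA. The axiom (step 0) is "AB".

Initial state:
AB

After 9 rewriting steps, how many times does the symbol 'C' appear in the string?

341

t=0: AB
t=1: CBA
t=2: ACABAC
t=3: CACACBACACA
t=4: ACACACACACABACACACACAC
t=5: CACACACACACACACACACACBACACACACACACACACACACA
t=6: ACACACACACACACACACACACACACACACACACACACACACABACACACACACACACACACACACACACACACACACACACACAC
t=7: CACACACACACACACACACACACACACACACACACACACACACACACACACACACACA…CACACACACACACACACACACACACACACACACACACACACACACACACACACACACA  (len 171)
t=8: ACACACACACACACACACACACACACACACACACACACACACACACACACACACACAC…ACACACACACACACACACACACACACACACACACACACACACACACACACACACACAC  (len 342)
t=9: CACACACACACACACACACACACACACACACACACACACACACACACACACACACACA…CACACACACACACACACACACACACACACACACACACACACACACACACACACACACA  (len 683)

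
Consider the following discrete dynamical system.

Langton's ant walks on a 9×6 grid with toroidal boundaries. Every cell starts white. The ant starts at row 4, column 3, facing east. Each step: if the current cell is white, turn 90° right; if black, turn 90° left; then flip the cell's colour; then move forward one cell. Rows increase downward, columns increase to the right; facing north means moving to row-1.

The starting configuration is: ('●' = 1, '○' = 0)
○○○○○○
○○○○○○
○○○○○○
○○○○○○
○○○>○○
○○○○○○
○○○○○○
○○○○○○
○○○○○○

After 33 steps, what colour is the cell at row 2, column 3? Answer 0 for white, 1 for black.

k=0  ○○○○○○
○○○○○○
○○○○○○
○○○○○○
○○○>○○
○○○○○○
○○○○○○
○○○○○○
○○○○○○
k=1  ○○○○○○
○○○○○○
○○○○○○
○○○○○○
○○○●○○
○○○v○○
○○○○○○
○○○○○○
○○○○○○
k=2  ○○○○○○
○○○○○○
○○○○○○
○○○○○○
○○○●○○
○○<●○○
○○○○○○
○○○○○○
○○○○○○
k=3  ○○○○○○
○○○○○○
○○○○○○
○○○○○○
○○^●○○
○○●●○○
○○○○○○
○○○○○○
○○○○○○
k=4  ○○○○○○
○○○○○○
○○○○○○
○○○○○○
○○●>○○
○○●●○○
○○○○○○
○○○○○○
○○○○○○
k=5  ○○○○○○
○○○○○○
○○○○○○
○○○^○○
○○●○○○
○○●●○○
○○○○○○
○○○○○○
○○○○○○
k=6  ○○○○○○
○○○○○○
○○○○○○
○○○●>○
○○●○○○
○○●●○○
○○○○○○
○○○○○○
○○○○○○
k=7  ○○○○○○
○○○○○○
○○○○○○
○○○●●○
○○●○v○
○○●●○○
○○○○○○
○○○○○○
○○○○○○
k=8  ○○○○○○
○○○○○○
○○○○○○
○○○●●○
○○●<●○
○○●●○○
○○○○○○
○○○○○○
○○○○○○
k=9  ○○○○○○
○○○○○○
○○○○○○
○○○^●○
○○●●●○
○○●●○○
○○○○○○
○○○○○○
○○○○○○
k=10  ○○○○○○
○○○○○○
○○○○○○
○○<○●○
○○●●●○
○○●●○○
○○○○○○
○○○○○○
○○○○○○
k=11  ○○○○○○
○○○○○○
○○^○○○
○○●○●○
○○●●●○
○○●●○○
○○○○○○
○○○○○○
○○○○○○
k=12  ○○○○○○
○○○○○○
○○●>○○
○○●○●○
○○●●●○
○○●●○○
○○○○○○
○○○○○○
○○○○○○
k=13  ○○○○○○
○○○○○○
○○●●○○
○○●v●○
○○●●●○
○○●●○○
○○○○○○
○○○○○○
○○○○○○
k=14  ○○○○○○
○○○○○○
○○●●○○
○○<●●○
○○●●●○
○○●●○○
○○○○○○
○○○○○○
○○○○○○
k=15  ○○○○○○
○○○○○○
○○●●○○
○○○●●○
○○v●●○
○○●●○○
○○○○○○
○○○○○○
○○○○○○
k=16  ○○○○○○
○○○○○○
○○●●○○
○○○●●○
○○○>●○
○○●●○○
○○○○○○
○○○○○○
○○○○○○
k=17  ○○○○○○
○○○○○○
○○●●○○
○○○^●○
○○○○●○
○○●●○○
○○○○○○
○○○○○○
○○○○○○
k=18  ○○○○○○
○○○○○○
○○●●○○
○○<○●○
○○○○●○
○○●●○○
○○○○○○
○○○○○○
○○○○○○
k=19  ○○○○○○
○○○○○○
○○^●○○
○○●○●○
○○○○●○
○○●●○○
○○○○○○
○○○○○○
○○○○○○
k=20  ○○○○○○
○○○○○○
○<○●○○
○○●○●○
○○○○●○
○○●●○○
○○○○○○
○○○○○○
○○○○○○
k=21  ○○○○○○
○^○○○○
○●○●○○
○○●○●○
○○○○●○
○○●●○○
○○○○○○
○○○○○○
○○○○○○
k=22  ○○○○○○
○●>○○○
○●○●○○
○○●○●○
○○○○●○
○○●●○○
○○○○○○
○○○○○○
○○○○○○
k=23  ○○○○○○
○●●○○○
○●v●○○
○○●○●○
○○○○●○
○○●●○○
○○○○○○
○○○○○○
○○○○○○
k=24  ○○○○○○
○●●○○○
○<●●○○
○○●○●○
○○○○●○
○○●●○○
○○○○○○
○○○○○○
○○○○○○
k=25  ○○○○○○
○●●○○○
○○●●○○
○v●○●○
○○○○●○
○○●●○○
○○○○○○
○○○○○○
○○○○○○
k=26  ○○○○○○
○●●○○○
○○●●○○
<●●○●○
○○○○●○
○○●●○○
○○○○○○
○○○○○○
○○○○○○
k=27  ○○○○○○
○●●○○○
^○●●○○
●●●○●○
○○○○●○
○○●●○○
○○○○○○
○○○○○○
○○○○○○
k=28  ○○○○○○
○●●○○○
●>●●○○
●●●○●○
○○○○●○
○○●●○○
○○○○○○
○○○○○○
○○○○○○
k=29  ○○○○○○
○●●○○○
●●●●○○
●v●○●○
○○○○●○
○○●●○○
○○○○○○
○○○○○○
○○○○○○
k=30  ○○○○○○
○●●○○○
●●●●○○
●○>○●○
○○○○●○
○○●●○○
○○○○○○
○○○○○○
○○○○○○
k=31  ○○○○○○
○●●○○○
●●^●○○
●○○○●○
○○○○●○
○○●●○○
○○○○○○
○○○○○○
○○○○○○
k=32  ○○○○○○
○●●○○○
●<○●○○
●○○○●○
○○○○●○
○○●●○○
○○○○○○
○○○○○○
○○○○○○
k=33  ○○○○○○
○●●○○○
●○○●○○
●v○○●○
○○○○●○
○○●●○○
○○○○○○
○○○○○○
○○○○○○

1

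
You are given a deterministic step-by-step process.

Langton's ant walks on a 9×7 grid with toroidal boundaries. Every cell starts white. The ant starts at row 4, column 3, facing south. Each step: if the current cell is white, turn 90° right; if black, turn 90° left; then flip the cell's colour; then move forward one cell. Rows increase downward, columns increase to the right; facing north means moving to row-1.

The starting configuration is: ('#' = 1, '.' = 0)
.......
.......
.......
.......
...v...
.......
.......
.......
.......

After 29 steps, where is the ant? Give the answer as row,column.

gen 0: .......
.......
.......
.......
...v...
.......
.......
.......
.......
gen 1: .......
.......
.......
.......
..<#...
.......
.......
.......
.......
gen 2: .......
.......
.......
..^....
..##...
.......
.......
.......
.......
gen 3: .......
.......
.......
..#>...
..##...
.......
.......
.......
.......
gen 4: .......
.......
.......
..##...
..#v...
.......
.......
.......
.......
gen 5: .......
.......
.......
..##...
..#.>..
.......
.......
.......
.......
gen 6: .......
.......
.......
..##...
..#.#..
....v..
.......
.......
.......
gen 7: .......
.......
.......
..##...
..#.#..
...<#..
.......
.......
.......
gen 8: .......
.......
.......
..##...
..#^#..
...##..
.......
.......
.......
gen 9: .......
.......
.......
..##...
..##>..
...##..
.......
.......
.......
gen 10: .......
.......
.......
..##^..
..##...
...##..
.......
.......
.......
gen 11: .......
.......
.......
..###>.
..##...
...##..
.......
.......
.......
gen 12: .......
.......
.......
..####.
..##.v.
...##..
.......
.......
.......
gen 13: .......
.......
.......
..####.
..##<#.
...##..
.......
.......
.......
gen 14: .......
.......
.......
..##^#.
..####.
...##..
.......
.......
.......
gen 15: .......
.......
.......
..#<.#.
..####.
...##..
.......
.......
.......
gen 16: .......
.......
.......
..#..#.
..#v##.
...##..
.......
.......
.......
gen 17: .......
.......
.......
..#..#.
..#.>#.
...##..
.......
.......
.......
gen 18: .......
.......
.......
..#.^#.
..#..#.
...##..
.......
.......
.......
gen 19: .......
.......
.......
..#.#>.
..#..#.
...##..
.......
.......
.......
gen 20: .......
.......
.....^.
..#.#..
..#..#.
...##..
.......
.......
.......
gen 21: .......
.......
.....#>
..#.#..
..#..#.
...##..
.......
.......
.......
gen 22: .......
.......
.....##
..#.#.v
..#..#.
...##..
.......
.......
.......
gen 23: .......
.......
.....##
..#.#<#
..#..#.
...##..
.......
.......
.......
gen 24: .......
.......
.....^#
..#.###
..#..#.
...##..
.......
.......
.......
gen 25: .......
.......
....<.#
..#.###
..#..#.
...##..
.......
.......
.......
gen 26: .......
....^..
....#.#
..#.###
..#..#.
...##..
.......
.......
.......
gen 27: .......
....#>.
....#.#
..#.###
..#..#.
...##..
.......
.......
.......
gen 28: .......
....##.
....#v#
..#.###
..#..#.
...##..
.......
.......
.......
gen 29: .......
....##.
....<##
..#.###
..#..#.
...##..
.......
.......
.......

2,4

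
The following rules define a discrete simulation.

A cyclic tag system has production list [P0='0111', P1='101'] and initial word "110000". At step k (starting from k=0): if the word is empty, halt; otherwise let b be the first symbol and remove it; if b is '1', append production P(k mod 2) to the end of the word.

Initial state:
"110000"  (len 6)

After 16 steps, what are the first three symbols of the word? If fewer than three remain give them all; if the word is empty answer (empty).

gen 0: "110000"  (len 6)
gen 1: "100000111"  (len 9)
gen 2: "00000111101"  (len 11)
gen 3: "0000111101"  (len 10)
gen 4: "000111101"  (len 9)
gen 5: "00111101"  (len 8)
gen 6: "0111101"  (len 7)
gen 7: "111101"  (len 6)
gen 8: "11101101"  (len 8)
gen 9: "11011010111"  (len 11)
gen 10: "1011010111101"  (len 13)
gen 11: "0110101111010111"  (len 16)
gen 12: "110101111010111"  (len 15)
gen 13: "101011110101110111"  (len 18)
gen 14: "01011110101110111101"  (len 20)
gen 15: "1011110101110111101"  (len 19)
gen 16: "011110101110111101101"  (len 21)

011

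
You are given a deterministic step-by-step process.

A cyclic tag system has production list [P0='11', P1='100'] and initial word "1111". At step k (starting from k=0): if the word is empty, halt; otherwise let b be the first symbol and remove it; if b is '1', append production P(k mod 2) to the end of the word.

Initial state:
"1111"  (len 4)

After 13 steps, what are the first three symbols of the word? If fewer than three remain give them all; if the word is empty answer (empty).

0) "1111"  (len 4)
1) "11111"  (len 5)
2) "1111100"  (len 7)
3) "11110011"  (len 8)
4) "1110011100"  (len 10)
5) "11001110011"  (len 11)
6) "1001110011100"  (len 13)
7) "00111001110011"  (len 14)
8) "0111001110011"  (len 13)
9) "111001110011"  (len 12)
10) "11001110011100"  (len 14)
11) "100111001110011"  (len 15)
12) "00111001110011100"  (len 17)
13) "0111001110011100"  (len 16)

011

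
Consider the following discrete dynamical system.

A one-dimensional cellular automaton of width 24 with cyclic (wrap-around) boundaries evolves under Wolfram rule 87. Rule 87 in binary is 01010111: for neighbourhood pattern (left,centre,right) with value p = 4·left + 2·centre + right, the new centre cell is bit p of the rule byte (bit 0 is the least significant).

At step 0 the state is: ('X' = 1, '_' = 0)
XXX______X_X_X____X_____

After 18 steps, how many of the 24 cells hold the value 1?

gen 0: XXX______X_X_X____X_____
gen 1: __XXXXXXXX_X_XXXXXXXXXXX
gen 2: XX_______X_X___________X
gen 3: _XXXXXXXXX_XXXXXXXXXXXX_
gen 4: X________X____________XX
gen 5: XXXXXXXXXXXXXXXXXXXXXX__
gen 6: _____________________XXX
gen 7: XXXXXXXXXXXXXXXXXXXXX__X
gen 8: ____________________XXX_
gen 9: XXXXXXXXXXXXXXXXXXXX__XX
gen 10: ___________________XXX__
gen 11: XXXXXXXXXXXXXXXXXXX__XXX
gen 12: __________________XXX___
gen 13: XXXXXXXXXXXXXXXXXX__XXXX
gen 14: _________________XXX____
gen 15: XXXXXXXXXXXXXXXXX__XXXXX
gen 16: ________________XXX_____
gen 17: XXXXXXXXXXXXXXXX__XXXXXX
gen 18: _______________XXX______

3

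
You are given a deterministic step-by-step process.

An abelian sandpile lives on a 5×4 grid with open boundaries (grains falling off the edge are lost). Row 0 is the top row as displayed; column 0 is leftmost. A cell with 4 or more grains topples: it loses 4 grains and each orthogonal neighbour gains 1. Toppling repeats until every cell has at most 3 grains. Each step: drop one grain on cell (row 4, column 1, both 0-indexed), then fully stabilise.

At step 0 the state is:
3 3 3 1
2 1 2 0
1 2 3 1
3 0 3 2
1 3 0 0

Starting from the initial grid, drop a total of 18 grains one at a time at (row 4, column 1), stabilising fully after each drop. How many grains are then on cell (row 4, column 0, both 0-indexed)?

[0] 3 3 3 1
2 1 2 0
1 2 3 1
3 0 3 2
1 3 0 0
[1] 3 3 3 1
2 1 2 0
1 2 3 1
3 1 3 2
2 0 1 0
[2] 3 3 3 1
2 1 2 0
1 2 3 1
3 1 3 2
2 1 1 0
[3] 3 3 3 1
2 1 2 0
1 2 3 1
3 1 3 2
2 2 1 0
[4] 3 3 3 1
2 1 2 0
1 2 3 1
3 1 3 2
2 3 1 0
[5] 3 3 3 1
2 1 2 0
1 2 3 1
3 2 3 2
3 0 2 0
[6] 3 3 3 1
2 1 2 0
1 2 3 1
3 2 3 2
3 1 2 0
[7] 3 3 3 1
2 1 2 0
1 2 3 1
3 2 3 2
3 2 2 0
[8] 3 3 3 1
2 1 2 0
1 2 3 1
3 2 3 2
3 3 2 0
[9] 3 3 3 1
2 2 3 0
3 0 1 2
1 2 2 3
1 3 0 1
[10] 3 3 3 1
2 2 3 0
3 0 1 2
1 3 2 3
2 0 1 1
[11] 3 3 3 1
2 2 3 0
3 0 1 2
1 3 2 3
2 1 1 1
[12] 3 3 3 1
2 2 3 0
3 0 1 2
1 3 2 3
2 2 1 1
[13] 3 3 3 1
2 2 3 0
3 0 1 2
1 3 2 3
2 3 1 1
[14] 3 3 3 1
2 2 3 0
3 1 1 2
2 0 3 3
3 1 2 1
[15] 3 3 3 1
2 2 3 0
3 1 1 2
2 0 3 3
3 2 2 1
[16] 3 3 3 1
2 2 3 0
3 1 1 2
2 0 3 3
3 3 2 1
[17] 3 3 3 1
2 2 3 0
3 1 1 2
3 1 3 3
0 1 3 1
[18] 3 3 3 1
2 2 3 0
3 1 1 2
3 1 3 3
0 2 3 1

0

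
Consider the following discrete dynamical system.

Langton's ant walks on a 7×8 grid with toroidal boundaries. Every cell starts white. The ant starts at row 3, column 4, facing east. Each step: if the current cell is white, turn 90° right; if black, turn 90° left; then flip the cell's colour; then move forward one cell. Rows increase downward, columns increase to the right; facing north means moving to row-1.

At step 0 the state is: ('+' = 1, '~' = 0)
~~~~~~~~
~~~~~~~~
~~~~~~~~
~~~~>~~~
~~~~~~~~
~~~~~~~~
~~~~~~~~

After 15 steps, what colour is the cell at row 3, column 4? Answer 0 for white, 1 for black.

t=0: ~~~~~~~~
~~~~~~~~
~~~~~~~~
~~~~>~~~
~~~~~~~~
~~~~~~~~
~~~~~~~~
t=1: ~~~~~~~~
~~~~~~~~
~~~~~~~~
~~~~+~~~
~~~~v~~~
~~~~~~~~
~~~~~~~~
t=2: ~~~~~~~~
~~~~~~~~
~~~~~~~~
~~~~+~~~
~~~<+~~~
~~~~~~~~
~~~~~~~~
t=3: ~~~~~~~~
~~~~~~~~
~~~~~~~~
~~~^+~~~
~~~++~~~
~~~~~~~~
~~~~~~~~
t=4: ~~~~~~~~
~~~~~~~~
~~~~~~~~
~~~+>~~~
~~~++~~~
~~~~~~~~
~~~~~~~~
t=5: ~~~~~~~~
~~~~~~~~
~~~~^~~~
~~~+~~~~
~~~++~~~
~~~~~~~~
~~~~~~~~
t=6: ~~~~~~~~
~~~~~~~~
~~~~+>~~
~~~+~~~~
~~~++~~~
~~~~~~~~
~~~~~~~~
t=7: ~~~~~~~~
~~~~~~~~
~~~~++~~
~~~+~v~~
~~~++~~~
~~~~~~~~
~~~~~~~~
t=8: ~~~~~~~~
~~~~~~~~
~~~~++~~
~~~+<+~~
~~~++~~~
~~~~~~~~
~~~~~~~~
t=9: ~~~~~~~~
~~~~~~~~
~~~~^+~~
~~~+++~~
~~~++~~~
~~~~~~~~
~~~~~~~~
t=10: ~~~~~~~~
~~~~~~~~
~~~<~+~~
~~~+++~~
~~~++~~~
~~~~~~~~
~~~~~~~~
t=11: ~~~~~~~~
~~~^~~~~
~~~+~+~~
~~~+++~~
~~~++~~~
~~~~~~~~
~~~~~~~~
t=12: ~~~~~~~~
~~~+>~~~
~~~+~+~~
~~~+++~~
~~~++~~~
~~~~~~~~
~~~~~~~~
t=13: ~~~~~~~~
~~~++~~~
~~~+v+~~
~~~+++~~
~~~++~~~
~~~~~~~~
~~~~~~~~
t=14: ~~~~~~~~
~~~++~~~
~~~<++~~
~~~+++~~
~~~++~~~
~~~~~~~~
~~~~~~~~
t=15: ~~~~~~~~
~~~++~~~
~~~~++~~
~~~v++~~
~~~++~~~
~~~~~~~~
~~~~~~~~

1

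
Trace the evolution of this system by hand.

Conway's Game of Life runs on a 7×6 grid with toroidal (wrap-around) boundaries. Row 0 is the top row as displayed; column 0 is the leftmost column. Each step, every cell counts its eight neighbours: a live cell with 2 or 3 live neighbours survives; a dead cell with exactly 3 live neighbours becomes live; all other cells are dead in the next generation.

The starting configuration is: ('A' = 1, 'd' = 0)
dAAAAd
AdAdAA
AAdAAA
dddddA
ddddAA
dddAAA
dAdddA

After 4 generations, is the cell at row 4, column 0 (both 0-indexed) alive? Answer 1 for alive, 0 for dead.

1

[0] dAAAAd
AdAdAA
AAdAAA
dddddA
ddddAA
dddAAA
dAdddA
[1] dddddd
dddddd
dAAAdd
dddAdd
AddAdd
dddAdd
dAdddA
[2] dddddd
ddAddd
ddAAdd
dAdAAd
ddAAAd
AdAdAd
dddddd
[3] dddddd
ddAAdd
dAddAd
dAdddd
dddddd
dAAdAA
dddddd
[4] dddddd
ddAAdd
dAdAdd
dddddd
AAAddd
dddddd
dddddd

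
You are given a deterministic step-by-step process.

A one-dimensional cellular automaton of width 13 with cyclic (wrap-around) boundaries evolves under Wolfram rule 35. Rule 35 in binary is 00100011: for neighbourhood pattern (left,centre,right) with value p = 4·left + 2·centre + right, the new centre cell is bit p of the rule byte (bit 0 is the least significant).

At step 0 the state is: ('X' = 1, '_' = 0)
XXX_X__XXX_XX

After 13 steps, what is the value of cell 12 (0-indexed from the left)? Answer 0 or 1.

1

[0] XXX_X__XXX_XX
[1] ___X__X___X__
[2] XXX__X__XX__X
[3] ____X__X___X_
[4] XXXX__X__XX__
[5] _____X__X___X
[6] _XXXX__X__XX_
[7] X_____X__X___
[8] __XXXX__X__XX
[9] _X_____X__X__
[10] X__XXXX__X__X
[11] __X_____X__X_
[12] XX__XXXX__X__
[13] ___X_____X__X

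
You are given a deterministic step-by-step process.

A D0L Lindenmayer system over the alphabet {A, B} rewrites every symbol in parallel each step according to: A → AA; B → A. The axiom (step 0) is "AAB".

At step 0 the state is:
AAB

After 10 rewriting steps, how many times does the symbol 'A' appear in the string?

2560

0) AAB
1) AAAAA
2) AAAAAAAAAA
3) AAAAAAAAAAAAAAAAAAAA
4) AAAAAAAAAAAAAAAAAAAAAAAAAAAAAAAAAAAAAAAA
5) AAAAAAAAAAAAAAAAAAAAAAAAAAAAAAAAAAAAAAAAAAAAAAAAAAAAAAAAAAAAAAAAAAAAAAAAAAAAAAAA
6) AAAAAAAAAAAAAAAAAAAAAAAAAAAAAAAAAAAAAAAAAAAAAAAAAAAAAAAAAA…AAAAAAAAAAAAAAAAAAAAAAAAAAAAAAAAAAAAAAAAAAAAAAAAAAAAAAAAAA  (len 160)
7) AAAAAAAAAAAAAAAAAAAAAAAAAAAAAAAAAAAAAAAAAAAAAAAAAAAAAAAAAA…AAAAAAAAAAAAAAAAAAAAAAAAAAAAAAAAAAAAAAAAAAAAAAAAAAAAAAAAAA  (len 320)
8) AAAAAAAAAAAAAAAAAAAAAAAAAAAAAAAAAAAAAAAAAAAAAAAAAAAAAAAAAA…AAAAAAAAAAAAAAAAAAAAAAAAAAAAAAAAAAAAAAAAAAAAAAAAAAAAAAAAAA  (len 640)
9) AAAAAAAAAAAAAAAAAAAAAAAAAAAAAAAAAAAAAAAAAAAAAAAAAAAAAAAAAA…AAAAAAAAAAAAAAAAAAAAAAAAAAAAAAAAAAAAAAAAAAAAAAAAAAAAAAAAAA  (len 1280)
10) AAAAAAAAAAAAAAAAAAAAAAAAAAAAAAAAAAAAAAAAAAAAAAAAAAAAAAAAAA…AAAAAAAAAAAAAAAAAAAAAAAAAAAAAAAAAAAAAAAAAAAAAAAAAAAAAAAAAA  (len 2560)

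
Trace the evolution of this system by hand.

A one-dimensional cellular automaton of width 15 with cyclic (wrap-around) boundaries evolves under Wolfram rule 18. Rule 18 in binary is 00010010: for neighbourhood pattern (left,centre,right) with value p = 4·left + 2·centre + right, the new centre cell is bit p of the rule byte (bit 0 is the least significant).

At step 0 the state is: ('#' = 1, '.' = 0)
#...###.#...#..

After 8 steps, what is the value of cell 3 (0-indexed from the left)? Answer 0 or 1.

t=0: #...###.#...#..
t=1: .#.#.....#.#.##
t=2: ....#...#......
t=3: ...#.#.#.#.....
t=4: ..#.......#....
t=5: .#.#.....#.#...
t=6: #...#...#...#..
t=7: .#.#.#.#.#.#.##
t=8: ...............

0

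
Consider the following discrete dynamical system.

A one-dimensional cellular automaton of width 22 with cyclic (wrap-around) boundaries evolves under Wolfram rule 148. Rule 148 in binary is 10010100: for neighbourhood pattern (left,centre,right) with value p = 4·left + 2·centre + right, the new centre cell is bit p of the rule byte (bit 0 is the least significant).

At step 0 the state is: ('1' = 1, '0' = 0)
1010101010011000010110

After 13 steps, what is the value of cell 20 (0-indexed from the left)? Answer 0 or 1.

1

step 0: 1010101010011000010110
step 1: 1010101011000100010000
step 2: 1010101000100110011000
step 3: 1010101100110001000100
step 4: 1010100010001001100110
step 5: 1010110011001100010000
step 6: 1010001000100010011000
step 7: 1011001100110011000100
step 8: 1000100010001000100110
step 9: 1100110011001100110000
step 10: 0010001000100010001000
step 11: 0011001100110011001100
step 12: 0000100010001000100010
step 13: 0000110011001100110011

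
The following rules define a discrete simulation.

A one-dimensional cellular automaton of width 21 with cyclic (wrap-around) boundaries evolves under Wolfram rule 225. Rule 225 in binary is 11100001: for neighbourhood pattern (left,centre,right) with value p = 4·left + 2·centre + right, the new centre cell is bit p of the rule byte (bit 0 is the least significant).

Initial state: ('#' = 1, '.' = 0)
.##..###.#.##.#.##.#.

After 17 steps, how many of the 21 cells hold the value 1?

6

k=0  .##..###.#.##.#.##.#.
k=1  ..#...###.#.##.#.##..
k=2  #...#..###.#.##.#.#.#
k=3  #.#.....###.#.##.#.#.
k=4  .#..###..###.#.##.#.#
k=5  #....##...###.#.##.#.
k=6  ..##..#.#..###.#.##.#
k=7  ...#...#....###.#.##.
k=8  ##...#...##..###.#.#.
k=9  .#.#...#..#...###.#.#
k=10  #.#..#......#..###.#.
k=11  .#.....####.....###.#
k=12  #..###..###.###..###.
k=13  ....##...###.##...###
k=14  .##..#.#..###.#.#..##
k=15  #.#...#....###.#....#
k=16  ##..#...##..###..##..
k=17  .#....#..#...##...#..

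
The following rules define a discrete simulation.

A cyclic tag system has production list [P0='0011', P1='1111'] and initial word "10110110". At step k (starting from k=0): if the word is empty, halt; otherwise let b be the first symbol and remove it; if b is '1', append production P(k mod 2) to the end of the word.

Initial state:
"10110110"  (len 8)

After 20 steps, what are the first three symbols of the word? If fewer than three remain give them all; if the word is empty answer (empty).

gen 0: "10110110"  (len 8)
gen 1: "01101100011"  (len 11)
gen 2: "1101100011"  (len 10)
gen 3: "1011000110011"  (len 13)
gen 4: "0110001100111111"  (len 16)
gen 5: "110001100111111"  (len 15)
gen 6: "100011001111111111"  (len 18)
gen 7: "000110011111111110011"  (len 21)
gen 8: "00110011111111110011"  (len 20)
gen 9: "0110011111111110011"  (len 19)
gen 10: "110011111111110011"  (len 18)
gen 11: "100111111111100110011"  (len 21)
gen 12: "001111111111001100111111"  (len 24)
gen 13: "01111111111001100111111"  (len 23)
gen 14: "1111111111001100111111"  (len 22)
gen 15: "1111111110011001111110011"  (len 25)
gen 16: "1111111100110011111100111111"  (len 28)
gen 17: "1111111001100111111001111110011"  (len 31)
gen 18: "1111110011001111110011111100111111"  (len 34)
gen 19: "1111100110011111100111111001111110011"  (len 37)
gen 20: "1111001100111111001111110011111100111111"  (len 40)

111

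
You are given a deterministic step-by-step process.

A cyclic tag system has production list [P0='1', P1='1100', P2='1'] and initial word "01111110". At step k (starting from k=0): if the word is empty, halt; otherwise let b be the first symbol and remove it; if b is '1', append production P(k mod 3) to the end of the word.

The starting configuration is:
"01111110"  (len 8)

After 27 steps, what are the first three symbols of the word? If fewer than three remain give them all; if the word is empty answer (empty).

gen 0: "01111110"  (len 8)
gen 1: "1111110"  (len 7)
gen 2: "1111101100"  (len 10)
gen 3: "1111011001"  (len 10)
gen 4: "1110110011"  (len 10)
gen 5: "1101100111100"  (len 13)
gen 6: "1011001111001"  (len 13)
gen 7: "0110011110011"  (len 13)
gen 8: "110011110011"  (len 12)
gen 9: "100111100111"  (len 12)
gen 10: "001111001111"  (len 12)
gen 11: "01111001111"  (len 11)
gen 12: "1111001111"  (len 10)
gen 13: "1110011111"  (len 10)
gen 14: "1100111111100"  (len 13)
gen 15: "1001111111001"  (len 13)
gen 16: "0011111110011"  (len 13)
gen 17: "011111110011"  (len 12)
gen 18: "11111110011"  (len 11)
gen 19: "11111100111"  (len 11)
gen 20: "11111001111100"  (len 14)
gen 21: "11110011111001"  (len 14)
gen 22: "11100111110011"  (len 14)
gen 23: "11001111100111100"  (len 17)
gen 24: "10011111001111001"  (len 17)
gen 25: "00111110011110011"  (len 17)
gen 26: "0111110011110011"  (len 16)
gen 27: "111110011110011"  (len 15)

111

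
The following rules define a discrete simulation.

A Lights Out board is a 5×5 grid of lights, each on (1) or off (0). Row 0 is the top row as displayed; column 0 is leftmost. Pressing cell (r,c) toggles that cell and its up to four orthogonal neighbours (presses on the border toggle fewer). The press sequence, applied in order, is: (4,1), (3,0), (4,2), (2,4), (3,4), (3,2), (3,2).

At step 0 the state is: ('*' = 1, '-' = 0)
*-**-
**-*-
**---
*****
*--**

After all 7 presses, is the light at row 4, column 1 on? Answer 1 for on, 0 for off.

0) *-**-
**-*-
**---
*****
*--**
1) *-**-
**-*-
**---
*-***
-****
2) *-**-
**-*-
-*---
-****
*****
3) *-**-
**-*-
-*---
-*-**
*---*
4) *-**-
**-**
-*-**
-*-*-
*---*
5) *-**-
**-**
-*-*-
-*--*
*----
6) *-**-
**-**
-***-
--***
*-*--
7) *-**-
**-**
-*-*-
-*--*
*----

0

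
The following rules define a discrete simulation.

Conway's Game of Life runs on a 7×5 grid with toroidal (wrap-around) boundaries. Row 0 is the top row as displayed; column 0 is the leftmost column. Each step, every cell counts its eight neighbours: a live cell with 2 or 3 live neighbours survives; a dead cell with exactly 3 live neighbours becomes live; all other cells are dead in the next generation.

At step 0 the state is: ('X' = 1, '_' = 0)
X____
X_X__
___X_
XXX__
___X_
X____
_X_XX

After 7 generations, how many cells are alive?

[0] X____
X_X__
___X_
XXX__
___X_
X____
_X_XX
[1] X_XX_
_X__X
X__XX
_XXXX
X_X_X
X_XX_
_X__X
[2] __XX_
_X___
_____
_____
_____
__X__
_____
[3] __X__
__X__
_____
_____
_____
_____
__XX_
[4] _XX__
_____
_____
_____
_____
_____
__XX_
[5] _XXX_
_____
_____
_____
_____
_____
_XXX_
[6] _X_X_
__X__
_____
_____
_____
__X__
_X_X_
[7] _X_X_
__X__
_____
_____
_____
__X__
_X_X_

6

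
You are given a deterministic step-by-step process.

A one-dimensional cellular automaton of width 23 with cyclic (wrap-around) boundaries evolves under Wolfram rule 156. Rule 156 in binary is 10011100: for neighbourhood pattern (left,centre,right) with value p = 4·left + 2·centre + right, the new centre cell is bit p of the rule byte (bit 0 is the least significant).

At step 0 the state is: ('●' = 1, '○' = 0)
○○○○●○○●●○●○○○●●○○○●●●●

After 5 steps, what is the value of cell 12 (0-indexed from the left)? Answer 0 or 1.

1

step 0: ○○○○●○○●●○●○○○●●○○○●●●●
step 1: ●○○○●●○●○○●●○○●○●○○●●●○
step 2: ●●○○●○○●●○●○●○●○●●○●●○○
step 3: ●○●○●●○●○○●○●○●○●○○●○●○
step 4: ●○●○●○○●●○●○●○●○●●○●○●○
step 5: ●○●○●●○●○○●○●○●○●○○●○●○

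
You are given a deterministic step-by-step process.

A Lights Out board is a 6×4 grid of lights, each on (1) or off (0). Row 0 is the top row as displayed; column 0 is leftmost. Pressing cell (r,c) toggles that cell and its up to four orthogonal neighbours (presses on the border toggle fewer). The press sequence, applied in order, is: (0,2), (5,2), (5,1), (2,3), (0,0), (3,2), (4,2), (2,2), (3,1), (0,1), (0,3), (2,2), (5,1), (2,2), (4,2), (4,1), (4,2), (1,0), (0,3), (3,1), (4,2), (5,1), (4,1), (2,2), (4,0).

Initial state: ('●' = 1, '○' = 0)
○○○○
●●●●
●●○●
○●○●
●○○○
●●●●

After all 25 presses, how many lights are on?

k=0  ○○○○
●●●●
●●○●
○●○●
●○○○
●●●●
k=1  ○●●●
●●○●
●●○●
○●○●
●○○○
●●●●
k=2  ○●●●
●●○●
●●○●
○●○●
●○●○
●○○○
k=3  ○●●●
●●○●
●●○●
○●○●
●●●○
○●●○
k=4  ○●●●
●●○○
●●●○
○●○○
●●●○
○●●○
k=5  ●○●●
○●○○
●●●○
○●○○
●●●○
○●●○
k=6  ●○●●
○●○○
●●○○
○○●●
●●○○
○●●○
k=7  ●○●●
○●○○
●●○○
○○○●
●○●●
○●○○
k=8  ●○●●
○●●○
●○●●
○○●●
●○●●
○●○○
k=9  ●○●●
○●●○
●●●●
●●○●
●●●●
○●○○
k=10  ○●○●
○○●○
●●●●
●●○●
●●●●
○●○○
k=11  ○●●○
○○●●
●●●●
●●○●
●●●●
○●○○
k=12  ○●●○
○○○●
●○○○
●●●●
●●●●
○●○○
k=13  ○●●○
○○○●
●○○○
●●●●
●○●●
●○●○
k=14  ○●●○
○○●●
●●●●
●●○●
●○●●
●○●○
k=15  ○●●○
○○●●
●●●●
●●●●
●●○○
●○○○
k=16  ○●●○
○○●●
●●●●
●○●●
○○●○
●●○○
k=17  ○●●○
○○●●
●●●●
●○○●
○●○●
●●●○
k=18  ●●●○
●●●●
○●●●
●○○●
○●○●
●●●○
k=19  ●●○●
●●●○
○●●●
●○○●
○●○●
●●●○
k=20  ●●○●
●●●○
○○●●
○●●●
○○○●
●●●○
k=21  ●●○●
●●●○
○○●●
○●○●
○●●○
●●○○
k=22  ●●○●
●●●○
○○●●
○●○●
○○●○
○○●○
k=23  ●●○●
●●●○
○○●●
○○○●
●●○○
○●●○
k=24  ●●○●
●●○○
○●○○
○○●●
●●○○
○●●○
k=25  ●●○●
●●○○
○●○○
●○●●
○○○○
●●●○

12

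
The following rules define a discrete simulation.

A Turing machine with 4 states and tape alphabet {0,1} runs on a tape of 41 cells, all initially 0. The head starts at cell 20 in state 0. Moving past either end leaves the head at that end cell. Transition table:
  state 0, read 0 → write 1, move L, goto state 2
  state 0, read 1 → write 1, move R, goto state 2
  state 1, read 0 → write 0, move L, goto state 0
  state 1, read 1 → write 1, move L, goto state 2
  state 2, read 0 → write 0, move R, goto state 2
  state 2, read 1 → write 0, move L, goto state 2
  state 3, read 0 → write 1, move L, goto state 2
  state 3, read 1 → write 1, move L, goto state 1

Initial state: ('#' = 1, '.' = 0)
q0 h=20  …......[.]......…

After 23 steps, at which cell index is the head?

39

k=0  q0 h=20  …......[.]......…
k=1  q2 h=19  …......[.]#.....…
k=2  q2 h=20  …......[#]......…
k=3  q2 h=19  …......[.]......…
k=4  q2 h=20  …......[.]......…
k=5  q2 h=21  …......[.]......…
k=6  q2 h=22  …......[.]......…
k=7  q2 h=23  …......[.]......…
k=8  q2 h=24  …......[.]......…
k=9  q2 h=25  …......[.]......…
k=10  q2 h=26  …......[.]......…
k=11  q2 h=27  …......[.]......…
k=12  q2 h=28  …......[.]......…
k=13  q2 h=29  …......[.]......…
k=14  q2 h=30  …......[.]......…
k=15  q2 h=31  …......[.]......…
k=16  q2 h=32  …......[.]......…
k=17  q2 h=33  …......[.]......…
k=18  q2 h=34  …......[.]......|
k=19  q2 h=35  …......[.].....|
k=20  q2 h=36  …......[.]....|
k=21  q2 h=37  …......[.]...|
k=22  q2 h=38  …......[.]..|
k=23  q2 h=39  …......[.].|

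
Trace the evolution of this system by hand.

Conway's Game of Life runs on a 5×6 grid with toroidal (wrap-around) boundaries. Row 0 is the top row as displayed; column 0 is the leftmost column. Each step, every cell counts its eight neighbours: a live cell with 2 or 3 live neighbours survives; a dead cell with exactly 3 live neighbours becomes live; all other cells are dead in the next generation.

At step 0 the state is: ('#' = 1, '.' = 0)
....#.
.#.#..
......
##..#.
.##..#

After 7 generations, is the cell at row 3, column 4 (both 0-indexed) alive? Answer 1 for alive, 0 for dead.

1

t=0: ....#.
.#.#..
......
##..#.
.##..#
t=1: ##.##.
......
###...
###..#
.#####
t=2: ##....
...#.#
..#..#
......
......
t=3: #.....
.##.##
....#.
......
......
t=4: ##...#
##.###
...###
......
......
t=5: .##...
.#.#..
..##..
....#.
#.....
t=6: ###...
.#.#..
..###.
...#..
.#....
t=7: #.....
#...#.
....#.
...##.
##....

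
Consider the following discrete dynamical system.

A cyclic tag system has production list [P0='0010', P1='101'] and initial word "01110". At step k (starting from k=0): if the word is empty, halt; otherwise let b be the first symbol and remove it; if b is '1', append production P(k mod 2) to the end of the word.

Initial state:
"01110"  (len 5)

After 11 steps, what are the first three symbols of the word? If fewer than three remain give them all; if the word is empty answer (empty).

k=0  "01110"  (len 5)
k=1  "1110"  (len 4)
k=2  "110101"  (len 6)
k=3  "101010010"  (len 9)
k=4  "01010010101"  (len 11)
k=5  "1010010101"  (len 10)
k=6  "010010101101"  (len 12)
k=7  "10010101101"  (len 11)
k=8  "0010101101101"  (len 13)
k=9  "010101101101"  (len 12)
k=10  "10101101101"  (len 11)
k=11  "01011011010010"  (len 14)

010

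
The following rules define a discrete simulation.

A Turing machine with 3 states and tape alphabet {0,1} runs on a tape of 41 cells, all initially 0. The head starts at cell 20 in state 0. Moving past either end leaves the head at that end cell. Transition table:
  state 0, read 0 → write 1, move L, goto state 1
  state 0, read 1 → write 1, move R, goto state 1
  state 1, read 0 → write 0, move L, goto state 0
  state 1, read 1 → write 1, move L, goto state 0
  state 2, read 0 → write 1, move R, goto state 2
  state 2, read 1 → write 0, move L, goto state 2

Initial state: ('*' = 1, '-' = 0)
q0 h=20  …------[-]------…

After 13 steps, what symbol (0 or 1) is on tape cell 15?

k=0  q0 h=20  …------[-]------…
k=1  q1 h=19  …------[-]*-----…
k=2  q0 h=18  …------[-]-*----…
k=3  q1 h=17  …------[-]*-*---…
k=4  q0 h=16  …------[-]-*-*--…
k=5  q1 h=15  …------[-]*-*-*-…
k=6  q0 h=14  …------[-]-*-*-*…
k=7  q1 h=13  …------[-]*-*-*-…
k=8  q0 h=12  …------[-]-*-*-*…
k=9  q1 h=11  …------[-]*-*-*-…
k=10  q0 h=10  …------[-]-*-*-*…
k=11  q1 h= 9  …------[-]*-*-*-…
k=12  q0 h= 8  …------[-]-*-*-*…
k=13  q1 h= 7  …------[-]*-*-*-…

0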